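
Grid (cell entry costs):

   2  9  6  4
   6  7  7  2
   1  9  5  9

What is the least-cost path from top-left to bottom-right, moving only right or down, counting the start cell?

32

Best path: r0c0→r0c1→r0c2→r0c3→r1c3→r2c3
Cost: 2 + 9 + 6 + 4 + 2 + 9 = 32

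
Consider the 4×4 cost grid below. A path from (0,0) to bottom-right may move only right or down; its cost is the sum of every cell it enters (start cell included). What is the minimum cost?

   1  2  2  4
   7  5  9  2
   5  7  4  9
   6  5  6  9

29

One optimal route is r0c0 r0c1 r0c2 r0c3 r1c3 r2c3 r3c3.
Its cost is 1 + 2 + 2 + 4 + 2 + 9 + 9 = 29.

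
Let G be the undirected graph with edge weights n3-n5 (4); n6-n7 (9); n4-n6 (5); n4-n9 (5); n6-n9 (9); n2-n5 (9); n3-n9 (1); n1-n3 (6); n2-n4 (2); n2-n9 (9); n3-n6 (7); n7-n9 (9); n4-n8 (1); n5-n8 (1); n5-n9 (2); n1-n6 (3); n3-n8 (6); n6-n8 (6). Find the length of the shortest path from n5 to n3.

Checking several routes:
n5→n8→n4→n2→n9→n3: 1 + 1 + 2 + 9 + 1 = 14
n5→n9→n4→n8→n3: 2 + 5 + 1 + 6 = 14
n5→n3: 4
n5→n8→n3: 1 + 6 = 7
n5→n8→n4→n9→n3: 1 + 1 + 5 + 1 = 8
n5→n9→n3: 2 + 1 = 3
Shortest: 3.

3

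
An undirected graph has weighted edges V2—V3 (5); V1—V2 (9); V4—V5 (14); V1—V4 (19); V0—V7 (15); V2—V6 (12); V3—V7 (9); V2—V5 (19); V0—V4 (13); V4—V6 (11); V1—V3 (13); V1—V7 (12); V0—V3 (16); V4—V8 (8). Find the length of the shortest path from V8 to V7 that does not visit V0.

A few of the V8→V7 routes:
V8-V4-V1-V2-V3-V7: 8 + 19 + 9 + 5 + 9 = 50
V8-V4-V1-V7: 8 + 19 + 12 = 39
V8-V4-V6-V2-V3-V7: 8 + 11 + 12 + 5 + 9 = 45
V8-V4-V1-V3-V7: 8 + 19 + 13 + 9 = 49
Shortest: 39.

39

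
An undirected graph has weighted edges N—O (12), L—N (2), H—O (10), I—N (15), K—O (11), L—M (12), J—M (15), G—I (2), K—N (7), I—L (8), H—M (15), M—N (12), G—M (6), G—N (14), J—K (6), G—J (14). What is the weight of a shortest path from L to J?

15

Checking several routes:
L → N → K → J: 2 + 7 + 6 = 15
L → N → M → J: 2 + 12 + 15 = 29
L → M → J: 12 + 15 = 27
L → I → G → J: 8 + 2 + 14 = 24
Best route has total 15.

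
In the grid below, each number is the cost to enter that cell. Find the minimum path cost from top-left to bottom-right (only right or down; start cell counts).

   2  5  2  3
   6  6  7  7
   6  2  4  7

Path [0,0] [0,1] [0,2] [0,3] [1,3] [2,3]: 2 + 5 + 2 + 3 + 7 + 7 = 26.

26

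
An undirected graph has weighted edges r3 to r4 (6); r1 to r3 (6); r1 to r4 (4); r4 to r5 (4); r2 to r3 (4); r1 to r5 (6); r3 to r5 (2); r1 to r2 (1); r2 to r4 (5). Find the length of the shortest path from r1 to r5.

6

Some routes from r1 to r5:
r1 → r2 → r4 → r5: 1 + 5 + 4 = 10
r1 → r4 → r5: 4 + 4 = 8
r1 → r5: 6
r1 → r2 → r3 → r5: 1 + 4 + 2 = 7
r1 → r3 → r5: 6 + 2 = 8
Shortest: 6.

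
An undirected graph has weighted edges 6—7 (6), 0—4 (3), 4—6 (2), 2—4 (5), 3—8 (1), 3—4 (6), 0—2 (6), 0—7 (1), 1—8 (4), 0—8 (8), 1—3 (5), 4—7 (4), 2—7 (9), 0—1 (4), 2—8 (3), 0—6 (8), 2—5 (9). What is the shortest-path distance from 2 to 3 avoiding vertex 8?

11

Checking several routes:
2 - 4 - 3: 5 + 6 = 11
2 - 0 - 7 - 4 - 3: 6 + 1 + 4 + 6 = 17
2 - 0 - 1 - 3: 6 + 4 + 5 = 15
2 - 0 - 4 - 3: 6 + 3 + 6 = 15
2 - 4 - 0 - 1 - 3: 5 + 3 + 4 + 5 = 17
The minimum is 11.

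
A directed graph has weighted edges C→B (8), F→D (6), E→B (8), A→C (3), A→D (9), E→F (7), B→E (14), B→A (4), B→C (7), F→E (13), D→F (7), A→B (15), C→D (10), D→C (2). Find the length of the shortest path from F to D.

6

Comparing a few candidate routes:
F-D: 6
F-E-B-C-D: 13 + 8 + 7 + 10 = 38
F-E-B-A-D: 13 + 8 + 4 + 9 = 34
Shortest: 6.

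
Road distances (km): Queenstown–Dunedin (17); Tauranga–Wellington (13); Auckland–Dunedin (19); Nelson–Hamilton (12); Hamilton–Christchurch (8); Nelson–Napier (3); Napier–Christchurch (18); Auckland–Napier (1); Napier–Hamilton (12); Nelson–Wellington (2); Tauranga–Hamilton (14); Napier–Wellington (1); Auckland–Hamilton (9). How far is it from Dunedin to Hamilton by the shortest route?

Some routes from Dunedin to Hamilton:
Dunedin → Auckland → Napier → Wellington → Nelson → Hamilton: 19 + 1 + 1 + 2 + 12 = 35
Dunedin → Auckland → Napier → Hamilton: 19 + 1 + 12 = 32
Dunedin → Auckland → Hamilton: 19 + 9 = 28
The minimum is 28 km.

28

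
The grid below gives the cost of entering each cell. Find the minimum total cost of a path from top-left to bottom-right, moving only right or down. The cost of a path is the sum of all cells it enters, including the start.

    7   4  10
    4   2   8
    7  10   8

29

Best path: [0,0] → [0,1] → [1,1] → [1,2] → [2,2]
Cost: 7 + 4 + 2 + 8 + 8 = 29
For comparison, the top-then-right route costs 37.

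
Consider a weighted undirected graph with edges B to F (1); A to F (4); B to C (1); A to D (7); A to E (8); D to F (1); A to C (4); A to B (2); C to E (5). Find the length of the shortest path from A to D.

Comparing a few candidate routes:
A → D: 7
A → B → F → D: 2 + 1 + 1 = 4
A → F → D: 4 + 1 = 5
The minimum is 4.

4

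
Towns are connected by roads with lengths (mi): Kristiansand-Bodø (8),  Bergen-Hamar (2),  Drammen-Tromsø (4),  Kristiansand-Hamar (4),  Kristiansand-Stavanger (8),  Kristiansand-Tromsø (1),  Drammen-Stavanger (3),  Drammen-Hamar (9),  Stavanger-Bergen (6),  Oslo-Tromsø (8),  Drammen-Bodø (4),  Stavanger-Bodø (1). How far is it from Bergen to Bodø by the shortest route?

7

Comparing a few candidate routes:
Bergen -> Stavanger -> Bodø: 6 + 1 = 7
Bergen -> Hamar -> Kristiansand -> Bodø: 2 + 4 + 8 = 14
Bergen -> Stavanger -> Drammen -> Bodø: 6 + 3 + 4 = 13
Bergen -> Hamar -> Drammen -> Bodø: 2 + 9 + 4 = 15
The minimum is 7 mi.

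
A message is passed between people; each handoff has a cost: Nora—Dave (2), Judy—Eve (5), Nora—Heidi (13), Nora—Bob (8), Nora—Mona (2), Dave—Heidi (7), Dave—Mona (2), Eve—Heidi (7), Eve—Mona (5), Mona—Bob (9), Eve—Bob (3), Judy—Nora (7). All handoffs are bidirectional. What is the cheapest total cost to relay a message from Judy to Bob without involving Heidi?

8

Comparing a few candidate routes:
Judy - Nora - Mona - Eve - Bob: 7 + 2 + 5 + 3 = 17
Judy - Nora - Bob: 7 + 8 = 15
Judy - Eve - Bob: 5 + 3 = 8
Best route has total 8.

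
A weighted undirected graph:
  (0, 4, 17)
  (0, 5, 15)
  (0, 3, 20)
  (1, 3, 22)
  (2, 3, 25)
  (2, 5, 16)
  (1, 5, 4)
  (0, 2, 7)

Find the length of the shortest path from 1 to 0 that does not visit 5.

42

Candidate routes:
1 -> 3 -> 2 -> 0: 22 + 25 + 7 = 54
1 -> 3 -> 0: 22 + 20 = 42
Shortest: 42.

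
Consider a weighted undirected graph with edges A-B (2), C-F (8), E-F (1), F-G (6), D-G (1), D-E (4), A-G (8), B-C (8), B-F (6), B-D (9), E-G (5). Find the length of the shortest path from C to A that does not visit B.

Paths from C to A avoiding B:
C-F-E-G-A: 8 + 1 + 5 + 8 = 22
C-F-E-D-G-A: 8 + 1 + 4 + 1 + 8 = 22
C-F-G-A: 8 + 6 + 8 = 22
The minimum is 22.

22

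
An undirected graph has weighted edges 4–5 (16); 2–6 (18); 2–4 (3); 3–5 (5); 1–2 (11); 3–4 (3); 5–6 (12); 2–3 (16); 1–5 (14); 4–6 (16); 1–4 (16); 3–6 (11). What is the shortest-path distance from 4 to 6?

14

Comparing a few candidate routes:
4 → 5 → 6: 16 + 12 = 28
4 → 2 → 6: 3 + 18 = 21
4 → 3 → 6: 3 + 11 = 14
4 → 6: 16
4 → 2 → 3 → 6: 3 + 16 + 11 = 30
4 → 3 → 5 → 6: 3 + 5 + 12 = 20
The minimum is 14.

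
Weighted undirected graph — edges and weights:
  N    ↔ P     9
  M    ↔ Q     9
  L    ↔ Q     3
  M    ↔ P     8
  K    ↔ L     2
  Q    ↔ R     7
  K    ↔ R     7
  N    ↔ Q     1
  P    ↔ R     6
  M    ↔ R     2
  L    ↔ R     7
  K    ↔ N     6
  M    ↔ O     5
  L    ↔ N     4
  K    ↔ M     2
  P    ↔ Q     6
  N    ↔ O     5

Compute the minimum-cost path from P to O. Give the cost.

Checking several routes:
P-M-O: 8 + 5 = 13
P-Q-N-O: 6 + 1 + 5 = 12
P-R-M-O: 6 + 2 + 5 = 13
Shortest: 12.

12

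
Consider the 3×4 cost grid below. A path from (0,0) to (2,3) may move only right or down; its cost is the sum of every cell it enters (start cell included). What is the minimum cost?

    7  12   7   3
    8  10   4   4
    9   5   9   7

Take [0,0] -> [0,1] -> [0,2] -> [0,3] -> [1,3] -> [2,3] for a total of 7 + 12 + 7 + 3 + 4 + 7 = 40.

40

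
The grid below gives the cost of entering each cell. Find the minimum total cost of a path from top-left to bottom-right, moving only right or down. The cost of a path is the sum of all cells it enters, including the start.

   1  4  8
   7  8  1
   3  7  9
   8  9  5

One optimal route is r0c0→r0c1→r0c2→r1c2→r2c2→r3c2.
Its cost is 1 + 4 + 8 + 1 + 9 + 5 = 28.

28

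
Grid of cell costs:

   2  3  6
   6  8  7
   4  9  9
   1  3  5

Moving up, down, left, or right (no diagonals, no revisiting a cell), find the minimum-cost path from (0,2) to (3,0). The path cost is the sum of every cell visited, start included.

22

Best path: r0c2 → r0c1 → r0c0 → r1c0 → r2c0 → r3c0
Cost: 6 + 3 + 2 + 6 + 4 + 1 = 22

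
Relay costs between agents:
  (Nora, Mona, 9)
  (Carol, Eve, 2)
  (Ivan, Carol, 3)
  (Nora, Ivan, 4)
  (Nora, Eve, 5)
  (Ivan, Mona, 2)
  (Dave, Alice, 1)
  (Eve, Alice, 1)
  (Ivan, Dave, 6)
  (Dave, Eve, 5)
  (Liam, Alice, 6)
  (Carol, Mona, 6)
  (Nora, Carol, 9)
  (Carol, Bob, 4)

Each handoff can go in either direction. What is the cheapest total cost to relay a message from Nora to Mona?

6

Checking several routes:
Nora - Ivan - Carol - Mona: 4 + 3 + 6 = 13
Nora - Mona: 9
Nora - Carol - Ivan - Mona: 9 + 3 + 2 = 14
Nora - Ivan - Mona: 4 + 2 = 6
Nora - Eve - Carol - Ivan - Mona: 5 + 2 + 3 + 2 = 12
Nora - Eve - Carol - Mona: 5 + 2 + 6 = 13
Best route has total 6.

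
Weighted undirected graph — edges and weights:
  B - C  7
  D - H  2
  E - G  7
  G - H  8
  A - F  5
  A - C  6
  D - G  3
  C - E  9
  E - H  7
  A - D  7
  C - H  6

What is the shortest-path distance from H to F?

14

A few of the H→F routes:
H -> E -> G -> D -> A -> F: 7 + 7 + 3 + 7 + 5 = 29
H -> E -> C -> A -> F: 7 + 9 + 6 + 5 = 27
H -> D -> A -> F: 2 + 7 + 5 = 14
H -> C -> A -> F: 6 + 6 + 5 = 17
H -> G -> D -> A -> F: 8 + 3 + 7 + 5 = 23
H -> D -> G -> E -> C -> A -> F: 2 + 3 + 7 + 9 + 6 + 5 = 32
Shortest: 14.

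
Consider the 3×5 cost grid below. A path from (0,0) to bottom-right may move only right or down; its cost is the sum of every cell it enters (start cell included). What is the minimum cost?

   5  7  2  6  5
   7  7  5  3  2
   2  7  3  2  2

26

Path r0c0 → r0c1 → r0c2 → r1c2 → r1c3 → r1c4 → r2c4: 5 + 7 + 2 + 5 + 3 + 2 + 2 = 26.
(Top row then right column would cost 29.)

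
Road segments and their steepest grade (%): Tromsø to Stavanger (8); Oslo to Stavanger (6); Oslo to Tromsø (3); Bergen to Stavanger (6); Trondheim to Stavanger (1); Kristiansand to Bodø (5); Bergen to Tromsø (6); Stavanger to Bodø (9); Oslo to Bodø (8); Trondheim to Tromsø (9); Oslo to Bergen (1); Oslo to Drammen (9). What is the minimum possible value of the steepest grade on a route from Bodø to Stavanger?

8

Some routes from Bodø to Stavanger:
Bodø -> Oslo -> Stavanger: max(8, 6) = 8
Bodø -> Oslo -> Bergen -> Stavanger: max(8, 1, 6) = 8
Bodø -> Oslo -> Bergen -> Tromsø -> Stavanger: max(8, 1, 6, 8) = 8
Bodø -> Oslo -> Tromsø -> Stavanger: max(8, 3, 8) = 8
Bodø -> Oslo -> Tromsø -> Bergen -> Stavanger: max(8, 3, 6, 6) = 8
Best route has worst link 8%.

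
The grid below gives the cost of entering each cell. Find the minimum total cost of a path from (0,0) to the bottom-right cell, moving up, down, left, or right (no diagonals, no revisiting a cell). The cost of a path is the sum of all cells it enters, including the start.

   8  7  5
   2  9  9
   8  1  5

Cheapest: (0,0) -> (1,0) -> (2,0) -> (2,1) -> (2,2)
  8 + 2 + 8 + 1 + 5 = 24

24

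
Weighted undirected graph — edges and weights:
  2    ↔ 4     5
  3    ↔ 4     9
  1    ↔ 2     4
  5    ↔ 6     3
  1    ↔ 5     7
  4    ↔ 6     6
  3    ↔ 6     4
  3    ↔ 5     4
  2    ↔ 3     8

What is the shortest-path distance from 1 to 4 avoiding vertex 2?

16

Routes from 1 to 4 avoiding 2:
1-5-6-3-4: 7 + 3 + 4 + 9 = 23
1-5-3-6-4: 7 + 4 + 4 + 6 = 21
1-5-3-4: 7 + 4 + 9 = 20
1-5-6-4: 7 + 3 + 6 = 16
Shortest: 16.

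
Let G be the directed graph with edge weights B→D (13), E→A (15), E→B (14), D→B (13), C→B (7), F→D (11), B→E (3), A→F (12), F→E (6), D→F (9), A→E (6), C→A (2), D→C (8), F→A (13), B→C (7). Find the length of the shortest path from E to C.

21

Some routes from E to C:
E→B→D→C: 14 + 13 + 8 = 35
E→B→C: 14 + 7 = 21
E→A→F→D→C: 15 + 12 + 11 + 8 = 46
Shortest: 21.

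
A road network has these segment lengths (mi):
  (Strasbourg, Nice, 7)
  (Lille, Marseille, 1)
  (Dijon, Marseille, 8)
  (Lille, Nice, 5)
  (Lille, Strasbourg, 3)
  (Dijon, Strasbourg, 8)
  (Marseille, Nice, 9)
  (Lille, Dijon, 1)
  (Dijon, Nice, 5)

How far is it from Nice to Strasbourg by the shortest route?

7

Comparing a few candidate routes:
Nice - Dijon - Lille - Strasbourg: 5 + 1 + 3 = 9
Nice - Lille - Dijon - Strasbourg: 5 + 1 + 8 = 14
Nice - Marseille - Lille - Strasbourg: 9 + 1 + 3 = 13
Nice - Dijon - Strasbourg: 5 + 8 = 13
Nice - Lille - Strasbourg: 5 + 3 = 8
Nice - Strasbourg: 7
Shortest: 7 mi.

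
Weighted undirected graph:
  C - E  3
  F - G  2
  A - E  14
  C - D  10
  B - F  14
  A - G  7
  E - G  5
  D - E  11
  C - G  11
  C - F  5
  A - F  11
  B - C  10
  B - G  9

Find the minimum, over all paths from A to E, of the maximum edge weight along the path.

7

Comparing a few candidate routes:
A -> G -> E: max(7, 5) = 7
A -> G -> F -> C -> D -> E: max(7, 2, 5, 10, 11) = 11
A -> G -> F -> C -> E: max(7, 2, 5, 3) = 7
A -> G -> B -> C -> E: max(7, 9, 10, 3) = 10
Best route has worst link 7.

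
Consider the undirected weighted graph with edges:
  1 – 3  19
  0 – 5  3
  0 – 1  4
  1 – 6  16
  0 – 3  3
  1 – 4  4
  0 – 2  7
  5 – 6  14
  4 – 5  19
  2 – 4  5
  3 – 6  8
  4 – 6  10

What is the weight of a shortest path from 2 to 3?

10

Some routes from 2 to 3:
2-0-3: 7 + 3 = 10
2-4-6-3: 5 + 10 + 8 = 23
2-4-1-0-3: 5 + 4 + 4 + 3 = 16
2-4-5-0-3: 5 + 19 + 3 + 3 = 30
2-4-1-3: 5 + 4 + 19 = 28
Shortest: 10.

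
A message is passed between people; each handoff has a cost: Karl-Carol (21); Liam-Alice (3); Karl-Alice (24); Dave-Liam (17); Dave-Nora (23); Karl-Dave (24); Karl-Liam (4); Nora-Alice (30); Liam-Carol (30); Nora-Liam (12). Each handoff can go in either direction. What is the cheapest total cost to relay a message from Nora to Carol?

A few of the Nora→Carol routes:
Nora → Liam → Karl → Carol: 12 + 4 + 21 = 37
Nora → Liam → Carol: 12 + 30 = 42
Nora → Liam → Alice → Karl → Carol: 12 + 3 + 24 + 21 = 60
Nora → Alice → Liam → Carol: 30 + 3 + 30 = 63
Nora → Dave → Liam → Karl → Carol: 23 + 17 + 4 + 21 = 65
Nora → Alice → Liam → Karl → Carol: 30 + 3 + 4 + 21 = 58
Best route has total 37.

37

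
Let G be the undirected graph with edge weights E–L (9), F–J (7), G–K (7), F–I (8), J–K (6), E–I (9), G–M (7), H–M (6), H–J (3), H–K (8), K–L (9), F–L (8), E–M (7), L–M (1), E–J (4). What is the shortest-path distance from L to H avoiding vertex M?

16

A few of the L→H routes:
L -> F -> J -> H: 8 + 7 + 3 = 18
L -> K -> H: 9 + 8 = 17
L -> E -> J -> H: 9 + 4 + 3 = 16
L -> K -> J -> H: 9 + 6 + 3 = 18
The minimum is 16.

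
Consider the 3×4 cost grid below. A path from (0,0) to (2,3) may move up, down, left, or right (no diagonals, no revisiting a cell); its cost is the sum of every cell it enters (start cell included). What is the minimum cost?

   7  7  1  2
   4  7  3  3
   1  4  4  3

Cheapest: [0,0] -> [0,1] -> [0,2] -> [0,3] -> [1,3] -> [2,3]
  7 + 7 + 1 + 2 + 3 + 3 = 23

23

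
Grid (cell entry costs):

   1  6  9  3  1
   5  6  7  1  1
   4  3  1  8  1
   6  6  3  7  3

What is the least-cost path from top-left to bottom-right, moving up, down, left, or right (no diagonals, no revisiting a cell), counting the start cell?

25

Take r0c0→r0c1→r0c2→r0c3→r0c4→r1c4→r2c4→r3c4 for a total of 1 + 6 + 9 + 3 + 1 + 1 + 1 + 3 = 25.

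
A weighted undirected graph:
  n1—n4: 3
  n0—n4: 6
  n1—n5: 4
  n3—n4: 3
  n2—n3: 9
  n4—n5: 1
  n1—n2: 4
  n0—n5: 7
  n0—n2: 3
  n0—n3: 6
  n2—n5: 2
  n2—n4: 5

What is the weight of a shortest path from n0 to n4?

A few of the n0→n4 routes:
n0 → n2 → n1 → n4: 3 + 4 + 3 = 10
n0 → n2 → n5 → n4: 3 + 2 + 1 = 6
n0 → n5 → n4: 7 + 1 = 8
n0 → n2 → n4: 3 + 5 = 8
n0 → n3 → n4: 6 + 3 = 9
n0 → n4: 6
Best route has total 6.

6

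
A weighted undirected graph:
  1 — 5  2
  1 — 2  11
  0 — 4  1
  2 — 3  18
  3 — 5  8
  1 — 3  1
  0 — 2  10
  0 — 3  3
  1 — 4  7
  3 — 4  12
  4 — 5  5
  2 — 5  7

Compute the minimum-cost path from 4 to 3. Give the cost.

4

Some routes from 4 to 3:
4 → 0 → 3: 1 + 3 = 4
4 → 5 → 1 → 3: 5 + 2 + 1 = 8
4 → 1 → 3: 7 + 1 = 8
Shortest: 4.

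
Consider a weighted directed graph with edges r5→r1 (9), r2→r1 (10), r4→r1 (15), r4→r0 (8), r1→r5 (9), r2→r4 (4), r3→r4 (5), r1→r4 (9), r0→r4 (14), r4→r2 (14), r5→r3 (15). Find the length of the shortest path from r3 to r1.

Paths from r3 to r1:
r3-r4-r2-r1: 5 + 14 + 10 = 29
r3-r4-r1: 5 + 15 = 20
Best route has total 20.

20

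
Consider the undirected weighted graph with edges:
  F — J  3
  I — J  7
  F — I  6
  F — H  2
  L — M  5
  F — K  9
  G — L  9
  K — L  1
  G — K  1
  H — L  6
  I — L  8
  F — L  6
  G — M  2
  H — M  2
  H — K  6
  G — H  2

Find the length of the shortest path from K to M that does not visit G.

6

Checking several routes:
K -> F -> H -> M: 9 + 2 + 2 = 13
K -> L -> F -> H -> M: 1 + 6 + 2 + 2 = 11
K -> L -> M: 1 + 5 = 6
K -> H -> L -> M: 6 + 6 + 5 = 17
K -> L -> H -> M: 1 + 6 + 2 = 9
K -> H -> M: 6 + 2 = 8
Best route has total 6.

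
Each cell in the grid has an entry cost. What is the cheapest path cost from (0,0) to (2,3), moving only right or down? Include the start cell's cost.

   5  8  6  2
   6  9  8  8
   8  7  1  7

34

Path [0,0] -> [1,0] -> [2,0] -> [2,1] -> [2,2] -> [2,3]: 5 + 6 + 8 + 7 + 1 + 7 = 34.
(Top row then right column would cost 36.)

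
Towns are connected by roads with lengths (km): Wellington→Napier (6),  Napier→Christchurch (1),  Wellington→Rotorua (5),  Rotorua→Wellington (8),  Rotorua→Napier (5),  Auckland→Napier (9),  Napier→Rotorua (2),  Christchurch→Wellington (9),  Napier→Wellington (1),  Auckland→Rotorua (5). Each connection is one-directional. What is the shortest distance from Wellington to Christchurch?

7

Candidate routes:
Wellington - Napier - Christchurch: 6 + 1 = 7
Wellington - Rotorua - Napier - Christchurch: 5 + 5 + 1 = 11
The minimum is 7 km.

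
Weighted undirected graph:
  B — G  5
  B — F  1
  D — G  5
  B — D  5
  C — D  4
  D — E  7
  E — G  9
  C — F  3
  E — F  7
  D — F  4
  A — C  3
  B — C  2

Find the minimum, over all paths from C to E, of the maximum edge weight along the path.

7

Some routes from C to E:
C-F-E: max(3, 7) = 7
C-F-D-E: max(3, 4, 7) = 7
C-D-E: max(4, 7) = 7
C-F-B-D-E: max(3, 1, 5, 7) = 7
C-F-B-G-D-E: max(3, 1, 5, 5, 7) = 7
Best route has worst link 7.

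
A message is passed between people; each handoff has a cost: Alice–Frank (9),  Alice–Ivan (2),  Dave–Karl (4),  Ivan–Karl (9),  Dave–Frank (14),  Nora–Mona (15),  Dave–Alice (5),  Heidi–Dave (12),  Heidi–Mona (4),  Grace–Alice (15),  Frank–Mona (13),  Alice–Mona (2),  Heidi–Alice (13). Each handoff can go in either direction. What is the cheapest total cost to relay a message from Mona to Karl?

11

Some routes from Mona to Karl:
Mona→Alice→Dave→Karl: 2 + 5 + 4 = 11
Mona→Alice→Ivan→Karl: 2 + 2 + 9 = 13
Mona→Heidi→Dave→Karl: 4 + 12 + 4 = 20
Mona→Heidi→Alice→Dave→Karl: 4 + 13 + 5 + 4 = 26
Shortest: 11.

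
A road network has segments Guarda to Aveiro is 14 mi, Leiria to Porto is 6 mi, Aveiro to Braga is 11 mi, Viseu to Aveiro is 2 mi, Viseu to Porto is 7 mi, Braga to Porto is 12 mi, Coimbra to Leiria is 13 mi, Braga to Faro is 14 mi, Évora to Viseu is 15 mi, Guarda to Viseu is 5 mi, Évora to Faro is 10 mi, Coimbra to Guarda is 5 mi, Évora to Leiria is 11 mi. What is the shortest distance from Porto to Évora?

17

Checking several routes:
Porto→Braga→Aveiro→Viseu→Évora: 12 + 11 + 2 + 15 = 40
Porto→Braga→Faro→Évora: 12 + 14 + 10 = 36
Porto→Viseu→Évora: 7 + 15 = 22
Porto→Viseu→Guarda→Coimbra→Leiria→Évora: 7 + 5 + 5 + 13 + 11 = 41
Porto→Leiria→Évora: 6 + 11 = 17
Shortest: 17 mi.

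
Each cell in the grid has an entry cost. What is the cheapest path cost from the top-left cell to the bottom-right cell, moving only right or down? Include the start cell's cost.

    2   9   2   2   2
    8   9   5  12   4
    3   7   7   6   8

29

One optimal route is [0,0] -> [0,1] -> [0,2] -> [0,3] -> [0,4] -> [1,4] -> [2,4].
Its cost is 2 + 9 + 2 + 2 + 2 + 4 + 8 = 29.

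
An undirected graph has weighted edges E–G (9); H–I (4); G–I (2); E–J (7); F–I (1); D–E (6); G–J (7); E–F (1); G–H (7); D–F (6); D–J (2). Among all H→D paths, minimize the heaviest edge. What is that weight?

Checking several routes:
H -> I -> F -> D: max(4, 1, 6) = 6
H -> G -> J -> E -> F -> D: max(7, 7, 7, 1, 6) = 7
H -> G -> J -> D: max(7, 7, 2) = 7
H -> G -> J -> E -> D: max(7, 7, 7, 6) = 7
H -> G -> I -> F -> E -> D: max(7, 2, 1, 1, 6) = 7
H -> I -> F -> E -> D: max(4, 1, 1, 6) = 6
Smallest bottleneck: 6.

6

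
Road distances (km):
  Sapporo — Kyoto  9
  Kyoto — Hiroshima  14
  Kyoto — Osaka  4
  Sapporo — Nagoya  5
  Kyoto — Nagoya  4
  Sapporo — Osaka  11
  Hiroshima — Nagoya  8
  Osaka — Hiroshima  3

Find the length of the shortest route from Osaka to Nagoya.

A few of the Osaka→Nagoya routes:
Osaka - Hiroshima - Nagoya: 3 + 8 = 11
Osaka - Kyoto - Nagoya: 4 + 4 = 8
Osaka - Sapporo - Nagoya: 11 + 5 = 16
Best route has total 8 km.

8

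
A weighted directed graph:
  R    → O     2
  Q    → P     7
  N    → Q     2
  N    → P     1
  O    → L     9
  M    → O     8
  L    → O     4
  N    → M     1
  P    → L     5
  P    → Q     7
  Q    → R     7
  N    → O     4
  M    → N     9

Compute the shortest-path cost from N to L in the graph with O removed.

6

Candidate routes:
N -> Q -> P -> L: 2 + 7 + 5 = 14
N -> P -> L: 1 + 5 = 6
The minimum is 6.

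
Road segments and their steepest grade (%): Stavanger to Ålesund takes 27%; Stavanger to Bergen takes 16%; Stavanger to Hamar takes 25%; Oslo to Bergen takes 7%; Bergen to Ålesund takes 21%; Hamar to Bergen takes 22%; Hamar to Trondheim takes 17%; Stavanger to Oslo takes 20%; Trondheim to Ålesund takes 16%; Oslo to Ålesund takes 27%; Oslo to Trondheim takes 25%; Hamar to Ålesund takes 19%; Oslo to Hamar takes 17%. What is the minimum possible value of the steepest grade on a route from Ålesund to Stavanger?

17

Checking several routes:
Ålesund→Hamar→Oslo→Bergen→Stavanger: max(19, 17, 7, 16) = 19
Ålesund→Hamar→Oslo→Stavanger: max(19, 17, 20) = 20
Ålesund→Trondheim→Hamar→Oslo→Bergen→Stavanger: max(16, 17, 17, 7, 16) = 17
Ålesund→Trondheim→Hamar→Oslo→Stavanger: max(16, 17, 17, 20) = 20
Best route has worst link 17%.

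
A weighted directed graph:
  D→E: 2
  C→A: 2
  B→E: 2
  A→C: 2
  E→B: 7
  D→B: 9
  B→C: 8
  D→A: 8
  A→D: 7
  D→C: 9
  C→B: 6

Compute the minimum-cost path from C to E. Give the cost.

Routes from C to E:
C -> B -> E: 6 + 2 = 8
C -> A -> D -> B -> E: 2 + 7 + 9 + 2 = 20
C -> A -> D -> E: 2 + 7 + 2 = 11
Shortest: 8.

8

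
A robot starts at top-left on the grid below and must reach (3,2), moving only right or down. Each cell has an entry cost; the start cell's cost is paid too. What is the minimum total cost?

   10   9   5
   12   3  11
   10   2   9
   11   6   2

Cheapest: [0,0]→[0,1]→[1,1]→[2,1]→[3,1]→[3,2]
  10 + 9 + 3 + 2 + 6 + 2 = 32
(Top row then right column would cost 46.)

32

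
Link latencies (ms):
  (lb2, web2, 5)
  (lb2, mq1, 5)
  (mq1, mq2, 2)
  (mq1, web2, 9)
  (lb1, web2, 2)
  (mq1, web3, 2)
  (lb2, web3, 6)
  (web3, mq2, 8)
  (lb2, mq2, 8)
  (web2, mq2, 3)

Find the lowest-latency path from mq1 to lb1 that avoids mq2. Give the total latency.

Paths from mq1 to lb1 avoiding mq2:
mq1 → web3 → lb2 → web2 → lb1: 2 + 6 + 5 + 2 = 15
mq1 → lb2 → web2 → lb1: 5 + 5 + 2 = 12
mq1 → web2 → lb1: 9 + 2 = 11
Best route has total 11 ms.

11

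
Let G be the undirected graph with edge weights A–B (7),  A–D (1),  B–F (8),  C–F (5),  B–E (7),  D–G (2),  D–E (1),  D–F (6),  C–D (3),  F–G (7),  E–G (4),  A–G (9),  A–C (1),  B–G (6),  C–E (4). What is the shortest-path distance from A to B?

7

Checking several routes:
A → C → D → G → B: 1 + 3 + 2 + 6 = 12
A → C → E → B: 1 + 4 + 7 = 12
A → D → G → B: 1 + 2 + 6 = 9
A → B: 7
A → D → E → B: 1 + 1 + 7 = 9
The minimum is 7.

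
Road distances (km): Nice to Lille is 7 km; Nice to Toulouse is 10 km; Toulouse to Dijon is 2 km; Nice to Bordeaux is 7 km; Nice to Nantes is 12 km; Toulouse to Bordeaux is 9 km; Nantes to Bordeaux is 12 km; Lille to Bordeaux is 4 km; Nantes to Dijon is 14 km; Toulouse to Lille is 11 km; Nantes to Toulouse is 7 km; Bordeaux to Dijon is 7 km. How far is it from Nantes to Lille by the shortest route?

Some routes from Nantes to Lille:
Nantes -> Nice -> Lille: 12 + 7 = 19
Nantes -> Toulouse -> Lille: 7 + 11 = 18
Nantes -> Bordeaux -> Lille: 12 + 4 = 16
Best route has total 16 km.

16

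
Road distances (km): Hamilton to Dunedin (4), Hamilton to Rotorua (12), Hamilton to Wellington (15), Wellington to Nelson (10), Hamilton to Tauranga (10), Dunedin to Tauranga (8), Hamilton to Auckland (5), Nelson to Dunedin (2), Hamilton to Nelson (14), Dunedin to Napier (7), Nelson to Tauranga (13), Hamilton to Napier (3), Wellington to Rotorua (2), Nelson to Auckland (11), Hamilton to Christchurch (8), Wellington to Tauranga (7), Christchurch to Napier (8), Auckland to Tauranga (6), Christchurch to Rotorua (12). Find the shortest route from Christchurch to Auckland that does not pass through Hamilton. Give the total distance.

27

Comparing a few candidate routes:
Christchurch -> Napier -> Dunedin -> Nelson -> Auckland: 8 + 7 + 2 + 11 = 28
Christchurch -> Napier -> Dunedin -> Tauranga -> Auckland: 8 + 7 + 8 + 6 = 29
Christchurch -> Rotorua -> Wellington -> Nelson -> Auckland: 12 + 2 + 10 + 11 = 35
Christchurch -> Napier -> Dunedin -> Nelson -> Tauranga -> Auckland: 8 + 7 + 2 + 13 + 6 = 36
Christchurch -> Rotorua -> Wellington -> Nelson -> Dunedin -> Tauranga -> Auckland: 12 + 2 + 10 + 2 + 8 + 6 = 40
Christchurch -> Rotorua -> Wellington -> Tauranga -> Auckland: 12 + 2 + 7 + 6 = 27
Shortest: 27 km.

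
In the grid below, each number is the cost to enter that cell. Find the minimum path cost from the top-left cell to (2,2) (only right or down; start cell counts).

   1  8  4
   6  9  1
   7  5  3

17

Best path: (0,0)→(0,1)→(0,2)→(1,2)→(2,2)
Cost: 1 + 8 + 4 + 1 + 3 = 17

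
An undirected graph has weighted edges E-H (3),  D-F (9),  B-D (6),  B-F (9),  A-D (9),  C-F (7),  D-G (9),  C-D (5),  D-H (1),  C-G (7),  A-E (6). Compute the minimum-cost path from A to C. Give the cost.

Some routes from A to C:
A -> D -> G -> C: 9 + 9 + 7 = 25
A -> D -> C: 9 + 5 = 14
A -> E -> H -> D -> C: 6 + 3 + 1 + 5 = 15
A -> E -> H -> D -> F -> C: 6 + 3 + 1 + 9 + 7 = 26
A -> D -> F -> C: 9 + 9 + 7 = 25
A -> E -> H -> D -> G -> C: 6 + 3 + 1 + 9 + 7 = 26
Shortest: 14.

14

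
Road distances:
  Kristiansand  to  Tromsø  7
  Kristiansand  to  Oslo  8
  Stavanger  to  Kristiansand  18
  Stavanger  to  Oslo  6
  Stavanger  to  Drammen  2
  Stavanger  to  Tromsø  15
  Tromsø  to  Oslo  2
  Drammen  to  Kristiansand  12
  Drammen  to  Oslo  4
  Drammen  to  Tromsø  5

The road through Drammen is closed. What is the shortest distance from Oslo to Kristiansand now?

8

Checking several routes:
Oslo -> Kristiansand: 8
Oslo -> Tromsø -> Kristiansand: 2 + 7 = 9
Oslo -> Stavanger -> Kristiansand: 6 + 18 = 24
Shortest: 8.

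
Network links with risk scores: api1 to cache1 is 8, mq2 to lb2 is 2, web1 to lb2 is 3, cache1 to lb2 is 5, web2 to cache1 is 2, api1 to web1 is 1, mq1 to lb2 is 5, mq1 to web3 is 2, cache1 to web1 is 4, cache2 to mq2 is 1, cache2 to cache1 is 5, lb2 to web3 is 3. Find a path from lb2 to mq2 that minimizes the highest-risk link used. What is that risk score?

Candidate routes:
lb2 - mq2: max(2) = 2
lb2 - web1 - cache1 - cache2 - mq2: max(3, 4, 5, 1) = 5
lb2 - cache1 - cache2 - mq2: max(5, 5, 1) = 5
lb2 - web1 - api1 - cache1 - cache2 - mq2: max(3, 1, 8, 5, 1) = 8
The minimum achievable maximum is 2.

2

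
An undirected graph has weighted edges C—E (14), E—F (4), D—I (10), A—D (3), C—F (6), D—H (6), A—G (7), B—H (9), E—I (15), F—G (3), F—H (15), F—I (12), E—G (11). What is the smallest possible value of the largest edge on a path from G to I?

10

Comparing a few candidate routes:
G→E→F→I: max(11, 4, 12) = 12
G→E→I: max(11, 15) = 15
G→F→I: max(3, 12) = 12
G→E→C→F→I: max(11, 14, 6, 12) = 14
G→A→D→I: max(7, 3, 10) = 10
Smallest bottleneck: 10.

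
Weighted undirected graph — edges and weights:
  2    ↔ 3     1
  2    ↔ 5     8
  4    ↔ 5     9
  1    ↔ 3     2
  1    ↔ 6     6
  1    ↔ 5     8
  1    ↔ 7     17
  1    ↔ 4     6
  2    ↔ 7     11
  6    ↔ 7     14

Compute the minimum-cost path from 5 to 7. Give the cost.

19

Comparing a few candidate routes:
5 -> 2 -> 3 -> 1 -> 7: 8 + 1 + 2 + 17 = 28
5 -> 2 -> 7: 8 + 11 = 19
5 -> 1 -> 6 -> 7: 8 + 6 + 14 = 28
5 -> 4 -> 1 -> 3 -> 2 -> 7: 9 + 6 + 2 + 1 + 11 = 29
5 -> 1 -> 3 -> 2 -> 7: 8 + 2 + 1 + 11 = 22
5 -> 1 -> 7: 8 + 17 = 25
The minimum is 19.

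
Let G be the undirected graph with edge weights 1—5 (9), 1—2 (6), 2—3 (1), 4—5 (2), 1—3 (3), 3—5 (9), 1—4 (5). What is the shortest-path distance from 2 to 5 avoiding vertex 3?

13

Candidate routes:
2 - 1 - 4 - 5: 6 + 5 + 2 = 13
2 - 1 - 5: 6 + 9 = 15
Best route has total 13.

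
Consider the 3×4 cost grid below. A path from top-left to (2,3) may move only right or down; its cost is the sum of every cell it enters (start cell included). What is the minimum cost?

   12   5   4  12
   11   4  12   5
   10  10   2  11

Path r0c0 -> r0c1 -> r1c1 -> r2c1 -> r2c2 -> r2c3: 12 + 5 + 4 + 10 + 2 + 11 = 44.
(Top row then right column would cost 49.)

44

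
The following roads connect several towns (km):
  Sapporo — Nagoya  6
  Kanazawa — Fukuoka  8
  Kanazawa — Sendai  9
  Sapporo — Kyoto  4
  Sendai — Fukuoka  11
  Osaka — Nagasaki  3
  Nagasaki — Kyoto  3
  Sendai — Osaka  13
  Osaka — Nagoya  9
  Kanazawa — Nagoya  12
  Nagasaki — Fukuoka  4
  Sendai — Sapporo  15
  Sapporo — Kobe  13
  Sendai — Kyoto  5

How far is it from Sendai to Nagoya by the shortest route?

15

Comparing a few candidate routes:
Sendai → Kanazawa → Nagoya: 9 + 12 = 21
Sendai → Kyoto → Nagasaki → Osaka → Nagoya: 5 + 3 + 3 + 9 = 20
Sendai → Kyoto → Sapporo → Nagoya: 5 + 4 + 6 = 15
Shortest: 15 km.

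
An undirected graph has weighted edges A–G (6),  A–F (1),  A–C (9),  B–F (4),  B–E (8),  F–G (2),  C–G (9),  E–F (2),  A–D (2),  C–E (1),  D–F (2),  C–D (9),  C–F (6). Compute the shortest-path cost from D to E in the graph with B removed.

Comparing a few candidate routes:
D → A → F → E: 2 + 1 + 2 = 5
D → F → C → E: 2 + 6 + 1 = 9
D → F → E: 2 + 2 = 4
Best route has total 4.

4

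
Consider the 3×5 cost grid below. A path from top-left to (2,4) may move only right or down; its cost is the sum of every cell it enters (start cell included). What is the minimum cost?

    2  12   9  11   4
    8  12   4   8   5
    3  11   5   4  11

One optimal route is r0c0 → r1c0 → r2c0 → r2c1 → r2c2 → r2c3 → r2c4.
Its cost is 2 + 8 + 3 + 11 + 5 + 4 + 11 = 44.
For comparison, the top-then-right route costs 54.

44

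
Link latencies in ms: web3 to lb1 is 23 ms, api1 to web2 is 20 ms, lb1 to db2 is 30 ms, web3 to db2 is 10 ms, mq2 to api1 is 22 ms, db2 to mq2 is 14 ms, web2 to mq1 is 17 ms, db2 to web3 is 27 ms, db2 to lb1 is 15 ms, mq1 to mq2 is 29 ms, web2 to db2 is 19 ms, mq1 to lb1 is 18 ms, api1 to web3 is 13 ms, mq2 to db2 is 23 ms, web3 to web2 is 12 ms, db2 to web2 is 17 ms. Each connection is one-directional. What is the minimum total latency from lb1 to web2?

Candidate routes:
lb1→db2→mq2→api1→web3→web2: 30 + 14 + 22 + 13 + 12 = 91
lb1→db2→mq2→api1→web2: 30 + 14 + 22 + 20 = 86
lb1→db2→web2: 30 + 17 = 47
lb1→db2→web3→web2: 30 + 27 + 12 = 69
Shortest: 47 ms.

47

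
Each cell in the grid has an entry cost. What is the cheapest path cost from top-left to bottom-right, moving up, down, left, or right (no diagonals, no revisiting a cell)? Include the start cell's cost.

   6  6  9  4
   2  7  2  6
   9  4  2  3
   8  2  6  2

24

Best path: (0,0) → (1,0) → (1,1) → (1,2) → (2,2) → (2,3) → (3,3)
Cost: 6 + 2 + 7 + 2 + 2 + 3 + 2 = 24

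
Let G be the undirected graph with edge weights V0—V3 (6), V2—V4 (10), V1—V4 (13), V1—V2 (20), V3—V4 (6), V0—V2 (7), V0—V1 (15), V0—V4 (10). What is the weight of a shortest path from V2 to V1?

Checking several routes:
V2 -> V0 -> V1: 7 + 15 = 22
V2 -> V4 -> V1: 10 + 13 = 23
V2 -> V1: 20
Shortest: 20.

20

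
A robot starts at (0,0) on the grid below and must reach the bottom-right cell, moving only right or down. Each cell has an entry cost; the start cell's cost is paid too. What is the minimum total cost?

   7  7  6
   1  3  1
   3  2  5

17

Best path: r0c0 -> r1c0 -> r1c1 -> r1c2 -> r2c2
Cost: 7 + 1 + 3 + 1 + 5 = 17
For comparison, the top-then-right route costs 26.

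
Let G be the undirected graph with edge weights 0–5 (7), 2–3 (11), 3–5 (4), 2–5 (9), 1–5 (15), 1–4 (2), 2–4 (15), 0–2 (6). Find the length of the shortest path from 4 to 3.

Comparing a few candidate routes:
4→2→5→3: 15 + 9 + 4 = 28
4→1→5→3: 2 + 15 + 4 = 21
4→1→5→2→3: 2 + 15 + 9 + 11 = 37
4→2→3: 15 + 11 = 26
4→2→0→5→3: 15 + 6 + 7 + 4 = 32
Best route has total 21.

21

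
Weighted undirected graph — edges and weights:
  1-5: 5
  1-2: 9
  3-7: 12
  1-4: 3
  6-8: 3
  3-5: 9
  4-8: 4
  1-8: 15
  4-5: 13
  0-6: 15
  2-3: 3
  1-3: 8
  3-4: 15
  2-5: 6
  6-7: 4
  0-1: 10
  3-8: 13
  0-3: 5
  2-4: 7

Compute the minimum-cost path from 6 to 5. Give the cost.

Comparing a few candidate routes:
6 - 8 - 4 - 2 - 5: 3 + 4 + 7 + 6 = 20
6 - 8 - 4 - 5: 3 + 4 + 13 = 20
6 - 8 - 4 - 1 - 5: 3 + 4 + 3 + 5 = 15
Best route has total 15.

15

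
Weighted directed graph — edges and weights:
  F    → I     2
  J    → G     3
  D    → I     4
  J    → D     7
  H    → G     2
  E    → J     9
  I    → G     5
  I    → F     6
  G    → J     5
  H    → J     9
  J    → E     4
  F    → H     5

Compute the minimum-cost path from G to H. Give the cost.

Paths from G to H:
G→J→D→I→F→H: 5 + 7 + 4 + 6 + 5 = 27
The minimum is 27.

27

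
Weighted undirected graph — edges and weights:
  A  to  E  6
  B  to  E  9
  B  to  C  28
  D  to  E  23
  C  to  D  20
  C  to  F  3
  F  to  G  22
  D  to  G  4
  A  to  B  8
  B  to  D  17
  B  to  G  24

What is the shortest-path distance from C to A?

Some routes from C to A:
C - D - B - A: 20 + 17 + 8 = 45
C - B - E - A: 28 + 9 + 6 = 43
C - B - A: 28 + 8 = 36
Shortest: 36.

36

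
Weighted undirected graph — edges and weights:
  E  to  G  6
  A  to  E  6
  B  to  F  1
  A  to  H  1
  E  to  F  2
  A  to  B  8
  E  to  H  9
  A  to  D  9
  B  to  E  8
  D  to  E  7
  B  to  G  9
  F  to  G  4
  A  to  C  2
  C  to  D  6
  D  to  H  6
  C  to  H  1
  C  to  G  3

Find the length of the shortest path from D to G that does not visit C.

13

A few of the D→G routes:
D-H-A-E-F-G: 6 + 1 + 6 + 2 + 4 = 19
D-H-A-E-G: 6 + 1 + 6 + 6 = 19
D-E-G: 7 + 6 = 13
D-E-F-G: 7 + 2 + 4 = 13
The minimum is 13.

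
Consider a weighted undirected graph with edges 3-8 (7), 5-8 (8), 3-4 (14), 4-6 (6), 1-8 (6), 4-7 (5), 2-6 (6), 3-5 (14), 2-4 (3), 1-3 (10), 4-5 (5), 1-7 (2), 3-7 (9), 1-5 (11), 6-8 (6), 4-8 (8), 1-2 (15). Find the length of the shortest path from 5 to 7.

10

Comparing a few candidate routes:
5 → 1 → 7: 11 + 2 = 13
5 → 8 → 4 → 7: 8 + 8 + 5 = 21
5 → 4 → 7: 5 + 5 = 10
5 → 8 → 1 → 7: 8 + 6 + 2 = 16
Best route has total 10.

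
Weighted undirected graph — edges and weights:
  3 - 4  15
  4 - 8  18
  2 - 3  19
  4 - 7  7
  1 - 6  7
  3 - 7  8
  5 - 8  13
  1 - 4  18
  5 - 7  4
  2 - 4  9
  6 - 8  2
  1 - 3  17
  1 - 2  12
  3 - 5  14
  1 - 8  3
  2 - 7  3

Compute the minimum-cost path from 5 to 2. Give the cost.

A few of the 5→2 routes:
5 → 7 → 2: 4 + 3 = 7
5 → 7 → 4 → 2: 4 + 7 + 9 = 20
5 → 8 → 1 → 2: 13 + 3 + 12 = 28
5 → 3 → 7 → 2: 14 + 8 + 3 = 25
Best route has total 7.

7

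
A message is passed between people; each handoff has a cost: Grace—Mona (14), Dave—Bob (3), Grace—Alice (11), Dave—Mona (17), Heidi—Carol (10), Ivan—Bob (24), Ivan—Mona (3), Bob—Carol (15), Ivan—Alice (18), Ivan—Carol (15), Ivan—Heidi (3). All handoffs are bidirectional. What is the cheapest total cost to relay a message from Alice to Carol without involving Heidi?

Some routes from Alice to Carol avoiding Heidi:
Alice→Grace→Mona→Ivan→Carol: 11 + 14 + 3 + 15 = 43
Alice→Ivan→Mona→Dave→Bob→Carol: 18 + 3 + 17 + 3 + 15 = 56
Alice→Ivan→Carol: 18 + 15 = 33
Best route has total 33.

33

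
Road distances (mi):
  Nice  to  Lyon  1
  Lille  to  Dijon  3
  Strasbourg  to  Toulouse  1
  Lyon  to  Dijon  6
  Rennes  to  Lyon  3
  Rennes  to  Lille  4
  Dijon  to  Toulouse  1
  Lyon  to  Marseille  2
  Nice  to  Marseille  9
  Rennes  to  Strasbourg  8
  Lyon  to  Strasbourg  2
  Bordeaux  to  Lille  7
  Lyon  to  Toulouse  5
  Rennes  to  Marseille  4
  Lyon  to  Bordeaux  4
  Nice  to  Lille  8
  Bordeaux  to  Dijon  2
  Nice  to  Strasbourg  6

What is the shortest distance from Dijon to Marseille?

6

Some routes from Dijon to Marseille:
Dijon - Toulouse - Lyon - Marseille: 1 + 5 + 2 = 8
Dijon - Toulouse - Strasbourg - Lyon - Marseille: 1 + 1 + 2 + 2 = 6
Dijon - Bordeaux - Lyon - Marseille: 2 + 4 + 2 = 8
Best route has total 6 mi.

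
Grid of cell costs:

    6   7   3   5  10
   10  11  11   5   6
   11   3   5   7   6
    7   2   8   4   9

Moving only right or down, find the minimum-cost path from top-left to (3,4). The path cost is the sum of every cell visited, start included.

46

Path r0c0→r0c1→r0c2→r0c3→r1c3→r2c3→r3c3→r3c4: 6 + 7 + 3 + 5 + 5 + 7 + 4 + 9 = 46.
For comparison, the top-then-right route costs 52.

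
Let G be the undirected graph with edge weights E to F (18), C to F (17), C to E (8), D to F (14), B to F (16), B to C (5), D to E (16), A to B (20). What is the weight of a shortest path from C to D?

Comparing a few candidate routes:
C -> E -> D: 8 + 16 = 24
C -> F -> D: 17 + 14 = 31
C -> B -> F -> D: 5 + 16 + 14 = 35
The minimum is 24.

24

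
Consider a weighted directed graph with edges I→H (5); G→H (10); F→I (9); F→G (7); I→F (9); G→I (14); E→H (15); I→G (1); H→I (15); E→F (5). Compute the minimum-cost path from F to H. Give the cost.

14

Routes from F to H:
F -> G -> I -> H: 7 + 14 + 5 = 26
F -> G -> H: 7 + 10 = 17
F -> I -> H: 9 + 5 = 14
F -> I -> G -> H: 9 + 1 + 10 = 20
Shortest: 14.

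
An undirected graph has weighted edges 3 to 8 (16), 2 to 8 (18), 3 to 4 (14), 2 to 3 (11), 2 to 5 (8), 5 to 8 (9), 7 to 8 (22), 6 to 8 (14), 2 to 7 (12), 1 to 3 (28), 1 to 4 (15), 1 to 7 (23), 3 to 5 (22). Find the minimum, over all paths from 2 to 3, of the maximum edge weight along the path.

Comparing a few candidate routes:
2→7→8→3: max(12, 22, 16) = 22
2→3: max(11) = 11
2→8→5→3: max(18, 9, 22) = 22
2→8→3: max(18, 16) = 18
2→5→3: max(8, 22) = 22
2→5→8→3: max(8, 9, 16) = 16
Smallest bottleneck: 11.

11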